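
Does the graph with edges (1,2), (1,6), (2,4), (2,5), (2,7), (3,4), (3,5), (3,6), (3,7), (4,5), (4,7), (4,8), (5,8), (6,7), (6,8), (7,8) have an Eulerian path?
Yes (the graph is connected and exactly 2 vertices have odd degree: {4, 7}; any Eulerian path must start and end at those)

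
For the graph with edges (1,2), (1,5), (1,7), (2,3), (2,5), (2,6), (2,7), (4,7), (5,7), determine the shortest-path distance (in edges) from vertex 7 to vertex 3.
2 (path: 7 -> 2 -> 3, 2 edges)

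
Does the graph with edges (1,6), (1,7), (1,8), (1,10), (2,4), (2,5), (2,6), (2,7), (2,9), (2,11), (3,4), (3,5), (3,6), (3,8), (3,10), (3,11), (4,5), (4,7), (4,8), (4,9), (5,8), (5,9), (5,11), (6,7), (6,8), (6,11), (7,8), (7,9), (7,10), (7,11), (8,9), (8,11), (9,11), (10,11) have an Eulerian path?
Yes — and in fact it has an Eulerian circuit (the graph is connected and all 11 vertices have even degree)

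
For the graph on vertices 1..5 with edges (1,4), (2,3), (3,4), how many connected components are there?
2 (components: {1, 2, 3, 4}, {5})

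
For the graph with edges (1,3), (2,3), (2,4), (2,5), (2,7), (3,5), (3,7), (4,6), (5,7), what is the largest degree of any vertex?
4 (attained at vertices 2, 3)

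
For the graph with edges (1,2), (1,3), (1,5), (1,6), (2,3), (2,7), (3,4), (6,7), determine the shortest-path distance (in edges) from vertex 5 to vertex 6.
2 (path: 5 -> 1 -> 6, 2 edges)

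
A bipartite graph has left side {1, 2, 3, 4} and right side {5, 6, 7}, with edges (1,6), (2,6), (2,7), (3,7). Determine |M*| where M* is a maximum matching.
2 (matching: (1,6), (2,7); upper bound min(|L|,|R|) = min(4,3) = 3)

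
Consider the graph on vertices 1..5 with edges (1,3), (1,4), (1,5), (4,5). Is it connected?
No, it has 2 components: {1, 3, 4, 5}, {2}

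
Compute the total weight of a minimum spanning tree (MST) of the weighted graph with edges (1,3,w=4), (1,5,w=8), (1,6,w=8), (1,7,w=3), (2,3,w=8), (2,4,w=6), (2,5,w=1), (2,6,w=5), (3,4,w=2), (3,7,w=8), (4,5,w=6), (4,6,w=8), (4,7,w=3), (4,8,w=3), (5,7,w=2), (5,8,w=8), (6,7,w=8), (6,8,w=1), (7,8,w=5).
15 (MST edges: (1,7,w=3), (2,5,w=1), (3,4,w=2), (4,7,w=3), (4,8,w=3), (5,7,w=2), (6,8,w=1); sum of weights 3 + 1 + 2 + 3 + 3 + 2 + 1 = 15)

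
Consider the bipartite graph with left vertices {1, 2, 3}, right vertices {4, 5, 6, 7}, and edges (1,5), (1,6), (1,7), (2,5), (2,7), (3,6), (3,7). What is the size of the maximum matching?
3 (matching: (1,7), (2,5), (3,6); upper bound min(|L|,|R|) = min(3,4) = 3)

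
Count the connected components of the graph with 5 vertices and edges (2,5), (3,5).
3 (components: {1}, {2, 3, 5}, {4})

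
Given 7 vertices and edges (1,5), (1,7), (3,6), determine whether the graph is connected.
No, it has 4 components: {1, 5, 7}, {2}, {3, 6}, {4}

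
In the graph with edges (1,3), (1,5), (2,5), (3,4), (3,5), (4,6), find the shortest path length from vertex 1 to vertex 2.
2 (path: 1 -> 5 -> 2, 2 edges)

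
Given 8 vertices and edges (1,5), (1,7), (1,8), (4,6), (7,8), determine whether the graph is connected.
No, it has 4 components: {1, 5, 7, 8}, {2}, {3}, {4, 6}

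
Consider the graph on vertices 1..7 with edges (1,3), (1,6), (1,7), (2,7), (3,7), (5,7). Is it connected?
No, it has 2 components: {1, 2, 3, 5, 6, 7}, {4}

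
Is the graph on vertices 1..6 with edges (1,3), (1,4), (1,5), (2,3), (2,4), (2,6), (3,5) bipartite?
No (odd cycle of length 3: 3 -> 1 -> 5 -> 3)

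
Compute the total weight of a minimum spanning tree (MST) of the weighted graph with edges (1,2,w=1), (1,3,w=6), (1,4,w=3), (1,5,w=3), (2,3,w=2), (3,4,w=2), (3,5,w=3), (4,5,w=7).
8 (MST edges: (1,2,w=1), (1,5,w=3), (2,3,w=2), (3,4,w=2); sum of weights 1 + 3 + 2 + 2 = 8)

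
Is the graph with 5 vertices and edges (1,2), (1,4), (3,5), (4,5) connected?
Yes (BFS from 1 visits [1, 2, 4, 5, 3] — all 5 vertices reached)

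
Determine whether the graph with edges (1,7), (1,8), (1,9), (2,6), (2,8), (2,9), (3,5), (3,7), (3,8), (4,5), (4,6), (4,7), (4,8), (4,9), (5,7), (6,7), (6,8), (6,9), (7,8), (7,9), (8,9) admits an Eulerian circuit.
No (8 vertices have odd degree: {1, 2, 3, 4, 5, 6, 7, 8}; Eulerian circuit requires 0)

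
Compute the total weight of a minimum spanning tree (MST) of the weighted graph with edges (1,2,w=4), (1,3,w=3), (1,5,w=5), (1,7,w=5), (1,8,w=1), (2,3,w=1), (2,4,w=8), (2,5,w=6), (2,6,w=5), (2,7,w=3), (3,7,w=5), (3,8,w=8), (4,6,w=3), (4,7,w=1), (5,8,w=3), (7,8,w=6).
15 (MST edges: (1,3,w=3), (1,8,w=1), (2,3,w=1), (2,7,w=3), (4,6,w=3), (4,7,w=1), (5,8,w=3); sum of weights 3 + 1 + 1 + 3 + 3 + 1 + 3 = 15)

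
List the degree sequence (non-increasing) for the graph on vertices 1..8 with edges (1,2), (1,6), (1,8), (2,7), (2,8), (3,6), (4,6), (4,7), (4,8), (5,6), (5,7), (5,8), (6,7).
[5, 4, 4, 3, 3, 3, 3, 1] (degrees: deg(1)=3, deg(2)=3, deg(3)=1, deg(4)=3, deg(5)=3, deg(6)=5, deg(7)=4, deg(8)=4)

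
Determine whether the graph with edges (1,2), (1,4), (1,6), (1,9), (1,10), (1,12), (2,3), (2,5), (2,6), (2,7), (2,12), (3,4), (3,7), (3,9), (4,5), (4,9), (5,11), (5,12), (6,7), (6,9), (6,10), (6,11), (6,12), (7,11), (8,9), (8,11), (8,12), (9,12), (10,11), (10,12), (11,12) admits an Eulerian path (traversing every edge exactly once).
Yes (the graph is connected and exactly 2 vertices have odd degree: {6, 8}; any Eulerian path must start and end at those)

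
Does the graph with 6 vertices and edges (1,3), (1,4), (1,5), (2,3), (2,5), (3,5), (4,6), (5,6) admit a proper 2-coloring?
No (odd cycle of length 3: 5 -> 1 -> 3 -> 5)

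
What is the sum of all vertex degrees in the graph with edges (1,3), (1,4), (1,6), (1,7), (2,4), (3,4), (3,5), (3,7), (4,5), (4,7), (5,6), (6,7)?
24 (handshake: sum of degrees = 2|E| = 2 x 12 = 24)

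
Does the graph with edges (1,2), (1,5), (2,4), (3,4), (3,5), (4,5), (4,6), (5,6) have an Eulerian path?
Yes — and in fact it has an Eulerian circuit (the graph is connected and all 6 vertices have even degree)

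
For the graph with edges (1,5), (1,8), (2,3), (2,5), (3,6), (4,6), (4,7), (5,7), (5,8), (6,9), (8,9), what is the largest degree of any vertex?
4 (attained at vertex 5)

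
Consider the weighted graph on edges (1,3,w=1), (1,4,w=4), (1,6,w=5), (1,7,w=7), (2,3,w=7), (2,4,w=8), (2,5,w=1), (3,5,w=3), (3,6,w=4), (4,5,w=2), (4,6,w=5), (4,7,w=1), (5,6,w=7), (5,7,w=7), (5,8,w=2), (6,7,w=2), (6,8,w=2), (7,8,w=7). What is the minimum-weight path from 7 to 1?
5 (path: 7 -> 4 -> 1; weights 1 + 4 = 5)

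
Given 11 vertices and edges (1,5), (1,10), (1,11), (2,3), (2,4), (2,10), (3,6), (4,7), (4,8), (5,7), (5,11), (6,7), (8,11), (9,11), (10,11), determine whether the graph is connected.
Yes (BFS from 1 visits [1, 5, 10, 11, 7, 2, 8, 9, 4, 6, 3] — all 11 vertices reached)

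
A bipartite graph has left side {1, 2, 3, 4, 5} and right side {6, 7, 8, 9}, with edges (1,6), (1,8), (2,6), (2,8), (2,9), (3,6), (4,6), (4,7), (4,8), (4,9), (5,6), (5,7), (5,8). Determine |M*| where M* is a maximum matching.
4 (matching: (1,8), (2,9), (3,6), (4,7); upper bound min(|L|,|R|) = min(5,4) = 4)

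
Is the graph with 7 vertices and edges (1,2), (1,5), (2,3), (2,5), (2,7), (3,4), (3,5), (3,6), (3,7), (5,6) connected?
Yes (BFS from 1 visits [1, 2, 5, 3, 7, 6, 4] — all 7 vertices reached)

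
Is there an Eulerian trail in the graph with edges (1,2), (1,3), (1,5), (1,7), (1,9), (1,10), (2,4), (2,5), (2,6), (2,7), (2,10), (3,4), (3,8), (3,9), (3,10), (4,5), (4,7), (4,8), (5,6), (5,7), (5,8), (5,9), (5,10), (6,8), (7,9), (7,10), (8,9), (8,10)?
No (4 vertices have odd degree: {3, 4, 6, 9}; Eulerian path requires 0 or 2)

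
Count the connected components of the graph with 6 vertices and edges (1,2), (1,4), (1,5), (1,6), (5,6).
2 (components: {1, 2, 4, 5, 6}, {3})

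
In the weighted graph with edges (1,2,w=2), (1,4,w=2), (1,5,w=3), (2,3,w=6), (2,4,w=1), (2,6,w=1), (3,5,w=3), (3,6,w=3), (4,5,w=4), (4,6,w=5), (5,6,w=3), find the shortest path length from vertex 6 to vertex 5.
3 (path: 6 -> 5; weights 3 = 3)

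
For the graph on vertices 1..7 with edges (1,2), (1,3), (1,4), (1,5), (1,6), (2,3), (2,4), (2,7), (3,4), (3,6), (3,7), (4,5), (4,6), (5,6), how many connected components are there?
1 (components: {1, 2, 3, 4, 5, 6, 7})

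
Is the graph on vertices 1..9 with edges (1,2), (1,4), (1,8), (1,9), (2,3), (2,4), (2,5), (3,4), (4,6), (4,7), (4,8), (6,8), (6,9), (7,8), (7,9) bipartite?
No (odd cycle of length 3: 2 -> 1 -> 4 -> 2)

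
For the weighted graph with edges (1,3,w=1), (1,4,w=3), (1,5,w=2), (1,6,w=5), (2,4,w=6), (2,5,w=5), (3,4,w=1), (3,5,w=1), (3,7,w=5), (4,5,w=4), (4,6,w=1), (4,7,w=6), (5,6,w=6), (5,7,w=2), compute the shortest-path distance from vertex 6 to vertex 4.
1 (path: 6 -> 4; weights 1 = 1)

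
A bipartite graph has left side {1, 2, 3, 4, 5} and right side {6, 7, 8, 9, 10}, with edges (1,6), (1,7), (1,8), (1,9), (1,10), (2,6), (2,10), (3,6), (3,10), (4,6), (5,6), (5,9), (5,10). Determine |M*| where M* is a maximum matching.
4 (matching: (1,8), (2,10), (3,6), (5,9); upper bound min(|L|,|R|) = min(5,5) = 5)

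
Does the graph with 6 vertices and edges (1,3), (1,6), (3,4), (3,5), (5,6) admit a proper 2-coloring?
Yes. Partition: {1, 2, 4, 5}, {3, 6}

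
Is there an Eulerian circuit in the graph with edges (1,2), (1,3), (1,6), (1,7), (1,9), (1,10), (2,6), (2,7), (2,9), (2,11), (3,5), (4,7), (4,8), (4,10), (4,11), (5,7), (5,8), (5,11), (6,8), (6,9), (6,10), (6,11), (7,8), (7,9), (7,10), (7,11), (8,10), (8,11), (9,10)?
No (2 vertices have odd degree: {2, 9}; Eulerian circuit requires 0)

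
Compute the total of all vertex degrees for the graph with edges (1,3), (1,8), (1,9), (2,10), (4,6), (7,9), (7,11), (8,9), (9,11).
18 (handshake: sum of degrees = 2|E| = 2 x 9 = 18)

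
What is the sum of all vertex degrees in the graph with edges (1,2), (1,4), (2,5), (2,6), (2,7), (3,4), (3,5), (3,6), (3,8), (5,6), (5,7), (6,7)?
24 (handshake: sum of degrees = 2|E| = 2 x 12 = 24)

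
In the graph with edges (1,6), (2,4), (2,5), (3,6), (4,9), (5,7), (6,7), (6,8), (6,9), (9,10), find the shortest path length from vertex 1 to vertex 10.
3 (path: 1 -> 6 -> 9 -> 10, 3 edges)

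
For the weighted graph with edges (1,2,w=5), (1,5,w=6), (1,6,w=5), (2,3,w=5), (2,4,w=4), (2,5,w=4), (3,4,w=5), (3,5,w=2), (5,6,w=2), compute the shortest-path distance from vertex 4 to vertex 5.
7 (path: 4 -> 3 -> 5; weights 5 + 2 = 7)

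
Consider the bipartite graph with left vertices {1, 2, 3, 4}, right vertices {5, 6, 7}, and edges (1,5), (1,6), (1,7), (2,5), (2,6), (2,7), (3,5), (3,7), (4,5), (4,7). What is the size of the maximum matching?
3 (matching: (1,7), (2,6), (3,5); upper bound min(|L|,|R|) = min(4,3) = 3)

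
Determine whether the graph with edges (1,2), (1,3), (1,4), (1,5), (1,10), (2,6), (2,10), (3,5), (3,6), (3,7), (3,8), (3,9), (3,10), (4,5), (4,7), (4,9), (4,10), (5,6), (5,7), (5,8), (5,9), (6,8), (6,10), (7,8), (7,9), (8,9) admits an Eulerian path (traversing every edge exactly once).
No (10 vertices have odd degree: {1, 2, 3, 4, 5, 6, 7, 8, 9, 10}; Eulerian path requires 0 or 2)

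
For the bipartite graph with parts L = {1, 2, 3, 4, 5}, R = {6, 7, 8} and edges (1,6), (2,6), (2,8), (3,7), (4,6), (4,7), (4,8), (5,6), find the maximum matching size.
3 (matching: (1,6), (2,8), (3,7); upper bound min(|L|,|R|) = min(5,3) = 3)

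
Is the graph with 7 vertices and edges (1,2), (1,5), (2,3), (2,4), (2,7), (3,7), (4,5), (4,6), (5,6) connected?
Yes (BFS from 1 visits [1, 2, 5, 3, 4, 7, 6] — all 7 vertices reached)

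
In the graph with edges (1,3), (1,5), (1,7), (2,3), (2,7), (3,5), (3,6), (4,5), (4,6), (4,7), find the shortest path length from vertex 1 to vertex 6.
2 (path: 1 -> 3 -> 6, 2 edges)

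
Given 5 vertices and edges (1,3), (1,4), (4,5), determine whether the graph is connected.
No, it has 2 components: {1, 3, 4, 5}, {2}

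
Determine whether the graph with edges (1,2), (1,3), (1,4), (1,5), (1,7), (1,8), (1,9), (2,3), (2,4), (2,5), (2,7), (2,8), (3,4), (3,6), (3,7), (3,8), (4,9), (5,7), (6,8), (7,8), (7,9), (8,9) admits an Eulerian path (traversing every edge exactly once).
Yes (the graph is connected and exactly 2 vertices have odd degree: {1, 5}; any Eulerian path must start and end at those)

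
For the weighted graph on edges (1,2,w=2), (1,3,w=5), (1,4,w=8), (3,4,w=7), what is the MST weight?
14 (MST edges: (1,2,w=2), (1,3,w=5), (3,4,w=7); sum of weights 2 + 5 + 7 = 14)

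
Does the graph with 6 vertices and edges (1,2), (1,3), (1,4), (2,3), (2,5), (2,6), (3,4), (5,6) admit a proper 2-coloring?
No (odd cycle of length 3: 2 -> 1 -> 3 -> 2)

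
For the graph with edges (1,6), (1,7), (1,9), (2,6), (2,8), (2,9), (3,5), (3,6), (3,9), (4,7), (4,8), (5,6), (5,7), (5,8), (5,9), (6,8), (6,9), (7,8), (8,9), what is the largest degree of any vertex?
6 (attained at vertices 6, 8, 9)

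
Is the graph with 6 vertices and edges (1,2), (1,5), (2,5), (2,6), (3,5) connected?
No, it has 2 components: {1, 2, 3, 5, 6}, {4}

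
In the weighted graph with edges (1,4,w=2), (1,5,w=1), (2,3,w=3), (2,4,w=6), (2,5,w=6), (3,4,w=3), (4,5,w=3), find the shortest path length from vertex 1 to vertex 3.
5 (path: 1 -> 4 -> 3; weights 2 + 3 = 5)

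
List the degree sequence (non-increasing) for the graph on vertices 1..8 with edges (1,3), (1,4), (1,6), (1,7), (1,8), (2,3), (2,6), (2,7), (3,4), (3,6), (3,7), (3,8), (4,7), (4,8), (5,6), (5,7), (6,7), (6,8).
[6, 6, 6, 5, 4, 4, 3, 2] (degrees: deg(1)=5, deg(2)=3, deg(3)=6, deg(4)=4, deg(5)=2, deg(6)=6, deg(7)=6, deg(8)=4)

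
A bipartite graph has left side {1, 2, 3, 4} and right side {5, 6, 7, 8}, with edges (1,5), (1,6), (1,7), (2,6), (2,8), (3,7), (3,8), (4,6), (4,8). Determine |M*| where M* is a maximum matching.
4 (matching: (1,5), (2,8), (3,7), (4,6); upper bound min(|L|,|R|) = min(4,4) = 4)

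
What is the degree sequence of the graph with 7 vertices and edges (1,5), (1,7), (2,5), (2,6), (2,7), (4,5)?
[3, 3, 2, 2, 1, 1, 0] (degrees: deg(1)=2, deg(2)=3, deg(3)=0, deg(4)=1, deg(5)=3, deg(6)=1, deg(7)=2)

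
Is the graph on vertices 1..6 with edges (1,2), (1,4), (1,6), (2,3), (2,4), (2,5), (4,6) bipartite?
No (odd cycle of length 3: 6 -> 1 -> 4 -> 6)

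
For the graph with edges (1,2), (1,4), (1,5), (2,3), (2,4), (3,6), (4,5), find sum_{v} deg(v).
14 (handshake: sum of degrees = 2|E| = 2 x 7 = 14)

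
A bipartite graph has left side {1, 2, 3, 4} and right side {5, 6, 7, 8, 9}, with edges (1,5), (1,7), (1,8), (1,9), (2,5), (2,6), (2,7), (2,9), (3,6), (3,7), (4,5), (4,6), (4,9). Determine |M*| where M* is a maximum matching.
4 (matching: (1,8), (2,9), (3,7), (4,6); upper bound min(|L|,|R|) = min(4,5) = 4)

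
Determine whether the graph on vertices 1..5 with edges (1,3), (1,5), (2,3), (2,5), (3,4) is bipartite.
Yes. Partition: {1, 2, 4}, {3, 5}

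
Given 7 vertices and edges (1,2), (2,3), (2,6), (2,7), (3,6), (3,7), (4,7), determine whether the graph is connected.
No, it has 2 components: {1, 2, 3, 4, 6, 7}, {5}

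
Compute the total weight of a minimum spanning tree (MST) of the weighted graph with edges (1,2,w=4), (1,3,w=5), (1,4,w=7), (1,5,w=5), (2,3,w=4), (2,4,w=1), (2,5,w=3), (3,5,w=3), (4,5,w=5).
11 (MST edges: (1,2,w=4), (2,4,w=1), (2,5,w=3), (3,5,w=3); sum of weights 4 + 1 + 3 + 3 = 11)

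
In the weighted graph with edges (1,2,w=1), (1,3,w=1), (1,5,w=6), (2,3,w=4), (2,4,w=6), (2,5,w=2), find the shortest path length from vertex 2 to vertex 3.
2 (path: 2 -> 1 -> 3; weights 1 + 1 = 2)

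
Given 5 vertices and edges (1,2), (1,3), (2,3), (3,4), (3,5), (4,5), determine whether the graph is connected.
Yes (BFS from 1 visits [1, 2, 3, 4, 5] — all 5 vertices reached)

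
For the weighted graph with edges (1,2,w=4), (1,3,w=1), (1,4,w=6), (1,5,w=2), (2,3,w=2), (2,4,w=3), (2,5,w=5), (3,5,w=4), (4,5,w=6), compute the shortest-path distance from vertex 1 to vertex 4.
6 (path: 1 -> 4; weights 6 = 6)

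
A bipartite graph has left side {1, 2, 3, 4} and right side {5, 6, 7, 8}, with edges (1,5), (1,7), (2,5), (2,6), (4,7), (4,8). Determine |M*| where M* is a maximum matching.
3 (matching: (1,7), (2,6), (4,8); upper bound min(|L|,|R|) = min(4,4) = 4)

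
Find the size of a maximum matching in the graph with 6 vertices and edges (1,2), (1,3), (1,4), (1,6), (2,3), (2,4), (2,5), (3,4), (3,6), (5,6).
3 (matching: (1,2), (3,4), (5,6); upper bound floor(n/2) = floor(6/2) = 3)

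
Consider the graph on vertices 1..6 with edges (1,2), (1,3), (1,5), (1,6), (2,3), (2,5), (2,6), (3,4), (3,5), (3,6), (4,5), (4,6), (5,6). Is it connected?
Yes (BFS from 1 visits [1, 2, 3, 5, 6, 4] — all 6 vertices reached)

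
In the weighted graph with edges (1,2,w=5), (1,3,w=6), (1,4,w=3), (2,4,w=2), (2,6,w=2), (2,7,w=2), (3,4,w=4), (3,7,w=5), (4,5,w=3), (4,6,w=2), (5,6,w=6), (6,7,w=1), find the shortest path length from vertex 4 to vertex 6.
2 (path: 4 -> 6; weights 2 = 2)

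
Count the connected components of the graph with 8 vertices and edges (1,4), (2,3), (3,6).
5 (components: {1, 4}, {2, 3, 6}, {5}, {7}, {8})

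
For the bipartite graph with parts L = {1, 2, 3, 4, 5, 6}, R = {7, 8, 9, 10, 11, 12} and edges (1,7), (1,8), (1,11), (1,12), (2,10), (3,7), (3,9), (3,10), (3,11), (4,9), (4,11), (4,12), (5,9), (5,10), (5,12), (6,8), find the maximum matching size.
6 (matching: (1,12), (2,10), (3,7), (4,11), (5,9), (6,8); upper bound min(|L|,|R|) = min(6,6) = 6)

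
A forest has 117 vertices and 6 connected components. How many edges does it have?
111 (Each of the 6 component trees on V_i vertices has V_i - 1 edges; summing gives V - C = 117 - 6 = 111)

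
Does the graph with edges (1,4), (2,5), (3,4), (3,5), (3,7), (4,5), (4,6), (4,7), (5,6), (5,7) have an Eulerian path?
No (6 vertices have odd degree: {1, 2, 3, 4, 5, 7}; Eulerian path requires 0 or 2)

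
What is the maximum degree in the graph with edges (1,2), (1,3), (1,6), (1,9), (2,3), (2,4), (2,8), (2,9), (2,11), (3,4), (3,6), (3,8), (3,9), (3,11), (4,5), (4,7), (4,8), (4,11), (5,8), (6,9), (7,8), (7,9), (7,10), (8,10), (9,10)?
7 (attained at vertex 3)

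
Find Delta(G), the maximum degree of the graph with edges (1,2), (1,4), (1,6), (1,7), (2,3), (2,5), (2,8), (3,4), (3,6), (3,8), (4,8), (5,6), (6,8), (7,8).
5 (attained at vertex 8)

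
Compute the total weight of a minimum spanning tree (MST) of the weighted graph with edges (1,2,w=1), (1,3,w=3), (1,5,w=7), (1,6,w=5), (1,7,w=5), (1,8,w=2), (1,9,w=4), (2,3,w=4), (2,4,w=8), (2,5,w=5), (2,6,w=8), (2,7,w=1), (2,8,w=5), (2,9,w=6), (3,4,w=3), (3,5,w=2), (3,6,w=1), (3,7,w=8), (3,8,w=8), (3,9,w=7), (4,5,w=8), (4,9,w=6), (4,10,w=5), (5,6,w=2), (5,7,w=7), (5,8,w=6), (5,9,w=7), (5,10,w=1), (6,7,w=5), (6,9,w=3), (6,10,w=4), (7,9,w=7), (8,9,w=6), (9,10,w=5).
17 (MST edges: (1,2,w=1), (1,3,w=3), (1,8,w=2), (2,7,w=1), (3,4,w=3), (3,5,w=2), (3,6,w=1), (5,10,w=1), (6,9,w=3); sum of weights 1 + 3 + 2 + 1 + 3 + 2 + 1 + 1 + 3 = 17)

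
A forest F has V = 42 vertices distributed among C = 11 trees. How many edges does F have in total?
31 (Each of the 11 component trees on V_i vertices has V_i - 1 edges; summing gives V - C = 42 - 11 = 31)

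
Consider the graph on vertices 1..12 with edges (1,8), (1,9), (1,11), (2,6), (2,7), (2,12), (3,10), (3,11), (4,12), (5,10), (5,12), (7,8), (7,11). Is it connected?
Yes (BFS from 1 visits [1, 8, 9, 11, 7, 3, 2, 10, 6, 12, 5, 4] — all 12 vertices reached)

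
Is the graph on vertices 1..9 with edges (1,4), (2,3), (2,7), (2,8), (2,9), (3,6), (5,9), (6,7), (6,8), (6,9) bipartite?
Yes. Partition: {1, 2, 5, 6}, {3, 4, 7, 8, 9}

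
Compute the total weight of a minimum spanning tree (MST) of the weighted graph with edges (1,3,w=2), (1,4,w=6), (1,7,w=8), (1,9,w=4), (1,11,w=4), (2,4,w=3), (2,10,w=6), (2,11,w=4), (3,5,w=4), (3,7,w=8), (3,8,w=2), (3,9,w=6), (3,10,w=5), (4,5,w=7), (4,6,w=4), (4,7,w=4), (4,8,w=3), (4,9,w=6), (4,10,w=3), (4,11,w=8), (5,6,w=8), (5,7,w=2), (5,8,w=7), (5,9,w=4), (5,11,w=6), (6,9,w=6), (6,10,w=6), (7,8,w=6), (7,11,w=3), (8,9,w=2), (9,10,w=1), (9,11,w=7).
26 (MST edges: (1,3,w=2), (1,11,w=4), (2,4,w=3), (3,8,w=2), (4,6,w=4), (4,8,w=3), (5,7,w=2), (7,11,w=3), (8,9,w=2), (9,10,w=1); sum of weights 2 + 4 + 3 + 2 + 4 + 3 + 2 + 3 + 2 + 1 = 26)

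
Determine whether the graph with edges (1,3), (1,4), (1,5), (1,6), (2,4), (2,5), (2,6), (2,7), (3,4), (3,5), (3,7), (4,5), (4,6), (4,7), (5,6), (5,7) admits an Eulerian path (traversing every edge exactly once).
Yes — and in fact it has an Eulerian circuit (the graph is connected and all 7 vertices have even degree)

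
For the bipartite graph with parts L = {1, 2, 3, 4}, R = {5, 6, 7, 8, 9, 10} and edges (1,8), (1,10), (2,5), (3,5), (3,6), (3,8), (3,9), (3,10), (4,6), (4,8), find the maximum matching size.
4 (matching: (1,10), (2,5), (3,9), (4,8); upper bound min(|L|,|R|) = min(4,6) = 4)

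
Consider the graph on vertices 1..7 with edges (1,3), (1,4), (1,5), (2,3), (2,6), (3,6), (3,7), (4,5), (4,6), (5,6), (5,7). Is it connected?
Yes (BFS from 1 visits [1, 3, 4, 5, 2, 6, 7] — all 7 vertices reached)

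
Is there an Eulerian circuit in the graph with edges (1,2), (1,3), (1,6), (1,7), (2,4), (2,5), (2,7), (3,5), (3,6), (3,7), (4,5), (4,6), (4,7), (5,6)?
Yes (the graph is connected and all 7 vertices have even degree)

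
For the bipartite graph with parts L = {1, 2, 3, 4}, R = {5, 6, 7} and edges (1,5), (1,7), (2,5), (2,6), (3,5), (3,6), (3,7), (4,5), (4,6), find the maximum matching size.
3 (matching: (1,7), (2,6), (3,5); upper bound min(|L|,|R|) = min(4,3) = 3)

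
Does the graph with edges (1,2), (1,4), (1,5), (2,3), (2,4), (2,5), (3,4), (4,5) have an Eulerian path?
Yes (the graph is connected and exactly 2 vertices have odd degree: {1, 5}; any Eulerian path must start and end at those)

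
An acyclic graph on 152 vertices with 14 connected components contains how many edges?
138 (Each of the 14 component trees on V_i vertices has V_i - 1 edges; summing gives V - C = 152 - 14 = 138)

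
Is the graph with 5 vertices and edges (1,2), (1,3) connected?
No, it has 3 components: {1, 2, 3}, {4}, {5}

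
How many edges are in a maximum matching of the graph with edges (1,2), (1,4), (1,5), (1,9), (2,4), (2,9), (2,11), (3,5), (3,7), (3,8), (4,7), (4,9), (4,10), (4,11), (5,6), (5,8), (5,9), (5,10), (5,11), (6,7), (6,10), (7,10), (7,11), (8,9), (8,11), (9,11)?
5 (matching: (1,9), (3,8), (4,7), (5,11), (6,10); upper bound floor(n/2) = floor(11/2) = 5)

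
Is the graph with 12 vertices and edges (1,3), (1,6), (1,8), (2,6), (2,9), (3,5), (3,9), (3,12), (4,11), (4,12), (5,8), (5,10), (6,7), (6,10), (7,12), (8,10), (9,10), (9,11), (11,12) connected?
Yes (BFS from 1 visits [1, 3, 6, 8, 5, 9, 12, 2, 7, 10, 11, 4] — all 12 vertices reached)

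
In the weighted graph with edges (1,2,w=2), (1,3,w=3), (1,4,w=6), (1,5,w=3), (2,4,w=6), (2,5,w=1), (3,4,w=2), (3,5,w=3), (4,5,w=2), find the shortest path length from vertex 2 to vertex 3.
4 (path: 2 -> 5 -> 3; weights 1 + 3 = 4)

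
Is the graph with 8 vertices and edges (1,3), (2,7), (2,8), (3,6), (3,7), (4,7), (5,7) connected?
Yes (BFS from 1 visits [1, 3, 6, 7, 2, 4, 5, 8] — all 8 vertices reached)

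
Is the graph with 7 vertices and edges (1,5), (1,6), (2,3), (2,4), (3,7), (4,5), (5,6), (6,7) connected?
Yes (BFS from 1 visits [1, 5, 6, 4, 7, 2, 3] — all 7 vertices reached)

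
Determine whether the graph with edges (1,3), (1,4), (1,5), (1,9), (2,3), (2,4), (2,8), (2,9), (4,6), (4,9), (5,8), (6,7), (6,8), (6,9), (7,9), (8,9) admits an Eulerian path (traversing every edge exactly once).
Yes — and in fact it has an Eulerian circuit (the graph is connected and all 9 vertices have even degree)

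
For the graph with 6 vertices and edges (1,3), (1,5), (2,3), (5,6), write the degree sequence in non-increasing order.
[2, 2, 2, 1, 1, 0] (degrees: deg(1)=2, deg(2)=1, deg(3)=2, deg(4)=0, deg(5)=2, deg(6)=1)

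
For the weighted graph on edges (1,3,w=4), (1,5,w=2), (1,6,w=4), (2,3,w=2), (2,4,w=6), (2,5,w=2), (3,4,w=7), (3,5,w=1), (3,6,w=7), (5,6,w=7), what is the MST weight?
15 (MST edges: (1,5,w=2), (1,6,w=4), (2,3,w=2), (2,4,w=6), (3,5,w=1); sum of weights 2 + 4 + 2 + 6 + 1 = 15)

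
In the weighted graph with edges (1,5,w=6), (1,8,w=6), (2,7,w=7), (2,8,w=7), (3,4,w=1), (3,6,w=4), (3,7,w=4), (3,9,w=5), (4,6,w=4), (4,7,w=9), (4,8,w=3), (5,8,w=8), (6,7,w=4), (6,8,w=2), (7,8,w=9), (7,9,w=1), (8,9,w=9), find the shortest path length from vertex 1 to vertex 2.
13 (path: 1 -> 8 -> 2; weights 6 + 7 = 13)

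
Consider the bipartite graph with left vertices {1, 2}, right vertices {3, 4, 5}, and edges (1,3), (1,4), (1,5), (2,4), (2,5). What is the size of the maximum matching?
2 (matching: (1,5), (2,4); upper bound min(|L|,|R|) = min(2,3) = 2)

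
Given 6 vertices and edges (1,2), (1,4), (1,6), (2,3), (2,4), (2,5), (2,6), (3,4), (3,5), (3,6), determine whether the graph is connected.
Yes (BFS from 1 visits [1, 2, 4, 6, 3, 5] — all 6 vertices reached)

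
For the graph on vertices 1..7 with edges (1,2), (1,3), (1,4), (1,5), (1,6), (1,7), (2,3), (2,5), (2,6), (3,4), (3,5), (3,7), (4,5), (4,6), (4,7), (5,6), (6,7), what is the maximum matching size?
3 (matching: (1,3), (4,7), (5,6); upper bound floor(n/2) = floor(7/2) = 3)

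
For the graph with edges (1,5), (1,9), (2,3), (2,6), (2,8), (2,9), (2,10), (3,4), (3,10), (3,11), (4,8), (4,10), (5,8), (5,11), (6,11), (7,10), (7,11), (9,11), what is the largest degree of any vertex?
5 (attained at vertices 2, 11)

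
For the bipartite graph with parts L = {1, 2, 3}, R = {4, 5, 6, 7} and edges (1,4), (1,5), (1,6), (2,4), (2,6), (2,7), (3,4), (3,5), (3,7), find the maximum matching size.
3 (matching: (1,6), (2,7), (3,5); upper bound min(|L|,|R|) = min(3,4) = 3)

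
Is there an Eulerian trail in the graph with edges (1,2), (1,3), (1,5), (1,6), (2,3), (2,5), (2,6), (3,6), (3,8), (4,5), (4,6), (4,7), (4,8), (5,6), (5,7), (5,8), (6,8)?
Yes — and in fact it has an Eulerian circuit (the graph is connected and all 8 vertices have even degree)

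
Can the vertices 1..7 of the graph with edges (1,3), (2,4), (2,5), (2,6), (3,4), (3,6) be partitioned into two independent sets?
Yes. Partition: {1, 4, 5, 6, 7}, {2, 3}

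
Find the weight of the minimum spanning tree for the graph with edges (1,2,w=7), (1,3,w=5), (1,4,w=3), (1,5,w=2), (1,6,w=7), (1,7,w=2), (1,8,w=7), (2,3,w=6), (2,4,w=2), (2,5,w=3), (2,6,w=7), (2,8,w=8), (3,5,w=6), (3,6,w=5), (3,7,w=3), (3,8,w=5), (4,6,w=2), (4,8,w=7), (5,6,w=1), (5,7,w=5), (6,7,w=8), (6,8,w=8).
17 (MST edges: (1,5,w=2), (1,7,w=2), (2,4,w=2), (3,7,w=3), (3,8,w=5), (4,6,w=2), (5,6,w=1); sum of weights 2 + 2 + 2 + 3 + 5 + 2 + 1 = 17)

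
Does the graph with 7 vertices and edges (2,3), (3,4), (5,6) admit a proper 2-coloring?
Yes. Partition: {1, 2, 4, 5, 7}, {3, 6}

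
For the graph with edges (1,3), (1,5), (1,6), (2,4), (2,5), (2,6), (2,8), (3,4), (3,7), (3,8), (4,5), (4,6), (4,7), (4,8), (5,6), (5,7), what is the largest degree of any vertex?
6 (attained at vertex 4)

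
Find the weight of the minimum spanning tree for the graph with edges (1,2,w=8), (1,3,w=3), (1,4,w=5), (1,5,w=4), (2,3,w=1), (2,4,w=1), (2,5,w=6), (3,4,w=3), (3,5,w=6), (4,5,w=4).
9 (MST edges: (1,3,w=3), (1,5,w=4), (2,3,w=1), (2,4,w=1); sum of weights 3 + 4 + 1 + 1 = 9)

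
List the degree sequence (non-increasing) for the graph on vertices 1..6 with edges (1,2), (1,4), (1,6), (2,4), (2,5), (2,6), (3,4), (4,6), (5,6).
[4, 4, 4, 3, 2, 1] (degrees: deg(1)=3, deg(2)=4, deg(3)=1, deg(4)=4, deg(5)=2, deg(6)=4)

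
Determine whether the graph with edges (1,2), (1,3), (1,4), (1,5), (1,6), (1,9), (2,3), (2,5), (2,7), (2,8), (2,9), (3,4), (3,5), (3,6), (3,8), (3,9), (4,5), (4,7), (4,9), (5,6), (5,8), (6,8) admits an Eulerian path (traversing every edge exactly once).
Yes (the graph is connected and exactly 2 vertices have odd degree: {3, 4}; any Eulerian path must start and end at those)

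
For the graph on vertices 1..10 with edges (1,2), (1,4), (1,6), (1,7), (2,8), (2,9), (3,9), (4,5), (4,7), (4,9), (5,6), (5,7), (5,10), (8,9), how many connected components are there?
1 (components: {1, 2, 3, 4, 5, 6, 7, 8, 9, 10})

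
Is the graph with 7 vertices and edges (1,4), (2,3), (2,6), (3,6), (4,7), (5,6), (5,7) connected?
Yes (BFS from 1 visits [1, 4, 7, 5, 6, 2, 3] — all 7 vertices reached)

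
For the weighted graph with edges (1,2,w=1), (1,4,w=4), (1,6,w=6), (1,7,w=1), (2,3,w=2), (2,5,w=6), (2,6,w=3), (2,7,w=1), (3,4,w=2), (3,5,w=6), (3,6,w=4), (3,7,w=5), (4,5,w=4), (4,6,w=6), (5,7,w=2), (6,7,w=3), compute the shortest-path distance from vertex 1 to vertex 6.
4 (path: 1 -> 2 -> 6; weights 1 + 3 = 4)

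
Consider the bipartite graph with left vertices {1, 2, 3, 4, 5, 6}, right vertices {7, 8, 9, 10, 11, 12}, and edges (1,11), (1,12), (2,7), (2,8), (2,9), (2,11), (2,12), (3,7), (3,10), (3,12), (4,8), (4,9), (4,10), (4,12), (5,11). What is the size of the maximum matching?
5 (matching: (1,12), (2,8), (3,10), (4,9), (5,11); upper bound min(|L|,|R|) = min(6,6) = 6)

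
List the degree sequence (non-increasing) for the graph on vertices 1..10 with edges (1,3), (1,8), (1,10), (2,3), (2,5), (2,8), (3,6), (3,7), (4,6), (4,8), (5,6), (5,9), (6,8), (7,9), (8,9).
[5, 4, 4, 3, 3, 3, 3, 2, 2, 1] (degrees: deg(1)=3, deg(2)=3, deg(3)=4, deg(4)=2, deg(5)=3, deg(6)=4, deg(7)=2, deg(8)=5, deg(9)=3, deg(10)=1)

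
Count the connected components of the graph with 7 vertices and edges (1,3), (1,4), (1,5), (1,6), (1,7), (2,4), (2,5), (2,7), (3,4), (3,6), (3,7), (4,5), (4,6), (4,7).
1 (components: {1, 2, 3, 4, 5, 6, 7})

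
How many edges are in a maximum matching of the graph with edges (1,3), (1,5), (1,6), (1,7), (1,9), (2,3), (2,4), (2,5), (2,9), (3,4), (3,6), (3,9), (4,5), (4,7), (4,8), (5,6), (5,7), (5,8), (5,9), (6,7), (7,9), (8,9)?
4 (matching: (1,7), (3,6), (4,8), (5,9); upper bound floor(n/2) = floor(9/2) = 4)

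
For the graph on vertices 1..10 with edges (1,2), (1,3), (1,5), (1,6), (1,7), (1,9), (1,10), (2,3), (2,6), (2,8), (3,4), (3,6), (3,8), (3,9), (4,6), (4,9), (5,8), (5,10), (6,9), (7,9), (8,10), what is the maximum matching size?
5 (matching: (1,7), (2,8), (3,6), (4,9), (5,10); upper bound floor(n/2) = floor(10/2) = 5)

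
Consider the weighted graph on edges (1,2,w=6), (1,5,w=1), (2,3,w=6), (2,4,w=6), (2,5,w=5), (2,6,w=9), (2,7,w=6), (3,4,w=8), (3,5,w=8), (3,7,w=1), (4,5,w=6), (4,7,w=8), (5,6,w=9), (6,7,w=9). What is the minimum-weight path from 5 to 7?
9 (path: 5 -> 3 -> 7; weights 8 + 1 = 9)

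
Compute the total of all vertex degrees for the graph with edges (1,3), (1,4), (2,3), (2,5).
8 (handshake: sum of degrees = 2|E| = 2 x 4 = 8)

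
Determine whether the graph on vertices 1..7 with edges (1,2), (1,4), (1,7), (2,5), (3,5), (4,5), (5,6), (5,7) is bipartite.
Yes. Partition: {1, 5}, {2, 3, 4, 6, 7}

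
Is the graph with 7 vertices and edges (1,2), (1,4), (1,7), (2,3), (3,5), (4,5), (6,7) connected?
Yes (BFS from 1 visits [1, 2, 4, 7, 3, 5, 6] — all 7 vertices reached)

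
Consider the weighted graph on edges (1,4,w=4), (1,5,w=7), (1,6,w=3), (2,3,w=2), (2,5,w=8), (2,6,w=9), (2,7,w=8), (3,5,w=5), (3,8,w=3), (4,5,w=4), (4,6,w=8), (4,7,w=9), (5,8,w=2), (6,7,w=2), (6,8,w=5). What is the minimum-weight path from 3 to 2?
2 (path: 3 -> 2; weights 2 = 2)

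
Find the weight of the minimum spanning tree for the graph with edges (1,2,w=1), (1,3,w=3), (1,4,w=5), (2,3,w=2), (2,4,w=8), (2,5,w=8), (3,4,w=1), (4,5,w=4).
8 (MST edges: (1,2,w=1), (2,3,w=2), (3,4,w=1), (4,5,w=4); sum of weights 1 + 2 + 1 + 4 = 8)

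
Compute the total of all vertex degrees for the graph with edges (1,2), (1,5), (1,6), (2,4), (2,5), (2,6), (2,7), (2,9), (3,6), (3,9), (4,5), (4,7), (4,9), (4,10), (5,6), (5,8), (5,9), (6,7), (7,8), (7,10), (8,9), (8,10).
44 (handshake: sum of degrees = 2|E| = 2 x 22 = 44)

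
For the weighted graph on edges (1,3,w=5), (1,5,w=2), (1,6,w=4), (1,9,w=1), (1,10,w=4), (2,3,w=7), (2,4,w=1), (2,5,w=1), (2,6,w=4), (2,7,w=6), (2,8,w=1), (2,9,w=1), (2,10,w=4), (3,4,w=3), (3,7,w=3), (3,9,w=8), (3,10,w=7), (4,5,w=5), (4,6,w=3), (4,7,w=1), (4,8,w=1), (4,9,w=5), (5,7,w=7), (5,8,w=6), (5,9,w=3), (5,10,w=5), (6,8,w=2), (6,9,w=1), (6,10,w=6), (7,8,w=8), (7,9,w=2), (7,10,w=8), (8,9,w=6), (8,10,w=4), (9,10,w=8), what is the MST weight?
14 (MST edges: (1,9,w=1), (1,10,w=4), (2,4,w=1), (2,5,w=1), (2,8,w=1), (2,9,w=1), (3,4,w=3), (4,7,w=1), (6,9,w=1); sum of weights 1 + 4 + 1 + 1 + 1 + 1 + 3 + 1 + 1 = 14)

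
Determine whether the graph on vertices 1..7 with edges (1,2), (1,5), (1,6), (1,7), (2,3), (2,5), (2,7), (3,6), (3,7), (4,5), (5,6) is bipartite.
No (odd cycle of length 3: 2 -> 1 -> 5 -> 2)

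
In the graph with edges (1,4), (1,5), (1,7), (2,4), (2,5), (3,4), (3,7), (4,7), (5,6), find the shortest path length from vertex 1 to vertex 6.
2 (path: 1 -> 5 -> 6, 2 edges)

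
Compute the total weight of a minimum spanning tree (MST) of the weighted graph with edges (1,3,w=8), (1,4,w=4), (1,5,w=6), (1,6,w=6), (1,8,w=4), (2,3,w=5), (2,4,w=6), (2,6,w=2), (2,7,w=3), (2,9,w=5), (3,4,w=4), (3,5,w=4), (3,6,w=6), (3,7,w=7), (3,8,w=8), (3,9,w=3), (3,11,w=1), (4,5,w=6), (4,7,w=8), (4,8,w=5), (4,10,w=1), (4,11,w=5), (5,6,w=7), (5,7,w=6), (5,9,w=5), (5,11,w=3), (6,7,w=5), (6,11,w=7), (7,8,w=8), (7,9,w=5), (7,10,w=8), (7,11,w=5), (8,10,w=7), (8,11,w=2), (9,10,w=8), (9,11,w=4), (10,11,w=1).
25 (MST edges: (1,4,w=4), (2,6,w=2), (2,7,w=3), (2,9,w=5), (3,9,w=3), (3,11,w=1), (4,10,w=1), (5,11,w=3), (8,11,w=2), (10,11,w=1); sum of weights 4 + 2 + 3 + 5 + 3 + 1 + 1 + 3 + 2 + 1 = 25)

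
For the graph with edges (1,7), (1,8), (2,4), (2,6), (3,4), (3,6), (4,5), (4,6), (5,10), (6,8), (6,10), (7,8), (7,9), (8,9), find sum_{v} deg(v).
28 (handshake: sum of degrees = 2|E| = 2 x 14 = 28)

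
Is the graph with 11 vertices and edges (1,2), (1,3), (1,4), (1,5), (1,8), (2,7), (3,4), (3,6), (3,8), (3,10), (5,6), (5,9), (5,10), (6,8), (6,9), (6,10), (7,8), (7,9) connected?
No, it has 2 components: {1, 2, 3, 4, 5, 6, 7, 8, 9, 10}, {11}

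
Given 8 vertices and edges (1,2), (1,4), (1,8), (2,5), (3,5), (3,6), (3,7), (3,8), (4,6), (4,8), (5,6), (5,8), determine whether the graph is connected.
Yes (BFS from 1 visits [1, 2, 4, 8, 5, 6, 3, 7] — all 8 vertices reached)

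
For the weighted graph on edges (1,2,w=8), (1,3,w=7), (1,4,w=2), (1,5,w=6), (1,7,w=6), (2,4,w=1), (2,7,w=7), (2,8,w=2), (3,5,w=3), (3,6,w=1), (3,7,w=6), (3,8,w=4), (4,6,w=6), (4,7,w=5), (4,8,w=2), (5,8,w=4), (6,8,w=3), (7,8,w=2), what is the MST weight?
14 (MST edges: (1,4,w=2), (2,4,w=1), (2,8,w=2), (3,5,w=3), (3,6,w=1), (6,8,w=3), (7,8,w=2); sum of weights 2 + 1 + 2 + 3 + 1 + 3 + 2 = 14)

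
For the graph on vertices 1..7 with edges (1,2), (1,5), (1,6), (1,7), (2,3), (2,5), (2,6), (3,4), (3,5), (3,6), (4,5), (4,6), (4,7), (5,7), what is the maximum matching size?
3 (matching: (2,5), (3,6), (4,7); upper bound floor(n/2) = floor(7/2) = 3)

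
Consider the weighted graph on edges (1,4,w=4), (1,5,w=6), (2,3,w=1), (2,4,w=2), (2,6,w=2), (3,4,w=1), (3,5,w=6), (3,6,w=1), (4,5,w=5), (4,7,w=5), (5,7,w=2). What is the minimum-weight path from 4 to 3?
1 (path: 4 -> 3; weights 1 = 1)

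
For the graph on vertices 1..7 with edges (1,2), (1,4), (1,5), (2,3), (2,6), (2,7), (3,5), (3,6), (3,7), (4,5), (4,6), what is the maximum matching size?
3 (matching: (1,5), (3,7), (4,6); upper bound floor(n/2) = floor(7/2) = 3)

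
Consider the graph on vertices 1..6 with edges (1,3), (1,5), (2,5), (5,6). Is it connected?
No, it has 2 components: {1, 2, 3, 5, 6}, {4}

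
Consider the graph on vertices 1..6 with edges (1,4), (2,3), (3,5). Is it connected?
No, it has 3 components: {1, 4}, {2, 3, 5}, {6}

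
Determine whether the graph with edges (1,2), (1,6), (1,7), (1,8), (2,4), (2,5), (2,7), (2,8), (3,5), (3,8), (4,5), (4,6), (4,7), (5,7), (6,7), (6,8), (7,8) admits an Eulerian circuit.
No (2 vertices have odd degree: {2, 8}; Eulerian circuit requires 0)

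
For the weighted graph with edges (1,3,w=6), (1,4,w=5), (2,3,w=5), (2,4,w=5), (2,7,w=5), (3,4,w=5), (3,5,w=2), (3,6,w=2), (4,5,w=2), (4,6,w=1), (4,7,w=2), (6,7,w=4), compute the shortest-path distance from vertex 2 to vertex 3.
5 (path: 2 -> 3; weights 5 = 5)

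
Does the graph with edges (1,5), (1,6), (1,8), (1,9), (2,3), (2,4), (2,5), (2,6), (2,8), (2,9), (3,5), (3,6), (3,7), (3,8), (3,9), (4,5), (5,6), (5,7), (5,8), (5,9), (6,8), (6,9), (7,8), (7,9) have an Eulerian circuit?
Yes (the graph is connected and all 9 vertices have even degree)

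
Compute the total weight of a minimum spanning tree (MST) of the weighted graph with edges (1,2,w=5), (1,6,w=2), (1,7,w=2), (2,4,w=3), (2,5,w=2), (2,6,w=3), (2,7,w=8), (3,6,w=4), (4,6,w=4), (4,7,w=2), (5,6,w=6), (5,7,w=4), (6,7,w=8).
15 (MST edges: (1,6,w=2), (1,7,w=2), (2,4,w=3), (2,5,w=2), (3,6,w=4), (4,7,w=2); sum of weights 2 + 2 + 3 + 2 + 4 + 2 = 15)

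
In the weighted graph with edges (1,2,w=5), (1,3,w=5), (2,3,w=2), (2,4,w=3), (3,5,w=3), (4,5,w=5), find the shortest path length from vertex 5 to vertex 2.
5 (path: 5 -> 3 -> 2; weights 3 + 2 = 5)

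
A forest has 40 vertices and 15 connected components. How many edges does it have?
25 (Each of the 15 component trees on V_i vertices has V_i - 1 edges; summing gives V - C = 40 - 15 = 25)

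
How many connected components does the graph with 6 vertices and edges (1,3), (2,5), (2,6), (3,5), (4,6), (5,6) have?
1 (components: {1, 2, 3, 4, 5, 6})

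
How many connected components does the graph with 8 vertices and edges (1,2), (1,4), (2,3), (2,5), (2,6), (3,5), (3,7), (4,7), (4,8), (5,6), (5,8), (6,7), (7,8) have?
1 (components: {1, 2, 3, 4, 5, 6, 7, 8})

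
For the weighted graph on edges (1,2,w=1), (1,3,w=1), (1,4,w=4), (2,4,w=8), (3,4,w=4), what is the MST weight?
6 (MST edges: (1,2,w=1), (1,3,w=1), (1,4,w=4); sum of weights 1 + 1 + 4 = 6)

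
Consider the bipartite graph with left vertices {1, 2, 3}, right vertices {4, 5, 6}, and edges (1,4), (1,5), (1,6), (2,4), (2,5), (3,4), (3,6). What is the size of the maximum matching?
3 (matching: (1,6), (2,5), (3,4); upper bound min(|L|,|R|) = min(3,3) = 3)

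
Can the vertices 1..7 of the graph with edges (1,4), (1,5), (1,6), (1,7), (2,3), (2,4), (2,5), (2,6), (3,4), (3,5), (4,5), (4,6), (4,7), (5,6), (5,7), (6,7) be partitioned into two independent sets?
No (odd cycle of length 3: 7 -> 1 -> 6 -> 7)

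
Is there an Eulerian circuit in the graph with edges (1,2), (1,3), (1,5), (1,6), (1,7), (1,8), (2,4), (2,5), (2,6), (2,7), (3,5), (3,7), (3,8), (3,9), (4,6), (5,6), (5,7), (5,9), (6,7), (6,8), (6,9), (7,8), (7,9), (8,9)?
No (6 vertices have odd degree: {2, 3, 6, 7, 8, 9}; Eulerian circuit requires 0)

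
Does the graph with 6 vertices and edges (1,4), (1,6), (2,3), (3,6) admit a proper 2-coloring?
Yes. Partition: {1, 3, 5}, {2, 4, 6}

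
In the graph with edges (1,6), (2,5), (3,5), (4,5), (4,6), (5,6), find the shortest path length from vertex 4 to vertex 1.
2 (path: 4 -> 6 -> 1, 2 edges)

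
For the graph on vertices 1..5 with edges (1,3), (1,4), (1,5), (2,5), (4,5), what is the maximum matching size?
2 (matching: (1,4), (2,5); upper bound floor(n/2) = floor(5/2) = 2)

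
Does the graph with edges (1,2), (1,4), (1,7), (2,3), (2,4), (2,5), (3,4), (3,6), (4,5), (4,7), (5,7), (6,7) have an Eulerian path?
No (4 vertices have odd degree: {1, 3, 4, 5}; Eulerian path requires 0 or 2)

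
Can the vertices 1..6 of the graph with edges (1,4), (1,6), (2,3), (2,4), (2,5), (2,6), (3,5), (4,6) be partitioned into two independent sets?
No (odd cycle of length 3: 6 -> 1 -> 4 -> 6)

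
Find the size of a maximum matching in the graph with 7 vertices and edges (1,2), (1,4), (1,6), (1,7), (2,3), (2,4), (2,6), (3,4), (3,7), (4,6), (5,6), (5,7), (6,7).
3 (matching: (1,4), (3,7), (5,6); upper bound floor(n/2) = floor(7/2) = 3)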